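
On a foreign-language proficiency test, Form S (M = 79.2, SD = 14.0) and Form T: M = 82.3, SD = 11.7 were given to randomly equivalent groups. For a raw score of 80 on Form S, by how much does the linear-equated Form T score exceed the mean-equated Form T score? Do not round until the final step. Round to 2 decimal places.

-0.13

Mean-equated: 80 + (82.3 − 79.2) = 83.10
Linear-equated: (11.7/14.0)(80 − 79.2) + 82.3 = 82.969
Difference = 82.969 − 83.10 = -0.13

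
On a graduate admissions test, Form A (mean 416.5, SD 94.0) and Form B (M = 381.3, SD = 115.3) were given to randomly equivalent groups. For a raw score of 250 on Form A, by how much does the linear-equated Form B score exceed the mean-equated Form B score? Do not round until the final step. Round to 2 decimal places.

Mean-equated: 250 + (381.3 − 416.5) = 214.80
Linear-equated: (115.3/94.0)(250 − 416.5) + 381.3 = 177.072
Difference = 177.072 − 214.80 = -37.73

-37.73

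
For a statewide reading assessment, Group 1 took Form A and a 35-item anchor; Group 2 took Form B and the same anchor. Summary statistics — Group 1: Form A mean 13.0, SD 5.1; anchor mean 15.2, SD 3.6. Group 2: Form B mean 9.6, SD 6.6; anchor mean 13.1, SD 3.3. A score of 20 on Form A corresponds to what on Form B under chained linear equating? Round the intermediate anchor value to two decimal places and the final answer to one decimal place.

23.7

Form A → anchor (Group 1): v = (3.6/5.1)(20 − 13.0) + 15.2 = 20.14
anchor → Form B (Group 2): y = (6.6/3.3)(20.14 − 13.1) + 9.6 = 23.7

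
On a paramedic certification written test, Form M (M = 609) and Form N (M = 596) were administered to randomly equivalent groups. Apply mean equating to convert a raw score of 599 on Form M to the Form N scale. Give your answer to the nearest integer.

586

Mean equating: y = x + (M_Y − M_X) = 599 + (596 − 609) = 586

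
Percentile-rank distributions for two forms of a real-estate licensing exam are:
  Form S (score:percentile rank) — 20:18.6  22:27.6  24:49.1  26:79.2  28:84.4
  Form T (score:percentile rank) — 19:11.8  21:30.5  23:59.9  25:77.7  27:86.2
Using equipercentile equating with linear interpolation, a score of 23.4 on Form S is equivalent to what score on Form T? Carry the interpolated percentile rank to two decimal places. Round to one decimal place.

PR of 23.4 on Form S: 27.6 + (23.4 − 22)/(24 − 22) × (49.1 − 27.6) = 42.65
On Form T, PR 42.65 falls between score 21 (PR 30.5) and 23 (PR 59.9).
Interpolate: 21 + (42.65 − 30.5)/(59.9 − 30.5) × (23 − 21) = 21.8

21.8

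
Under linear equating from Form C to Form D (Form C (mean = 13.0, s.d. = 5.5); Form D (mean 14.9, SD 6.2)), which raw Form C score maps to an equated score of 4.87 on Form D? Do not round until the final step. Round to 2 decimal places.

4.10

Invert y = (SD_Y/SD_X)(x − M_X) + M_Y:
x = (SD_X/SD_Y)(y − M_Y) + M_X = (5.5/6.2)(4.87 − 14.9) + 13.0
x = 0.887097 × -10.030 + 13.0 = 4.10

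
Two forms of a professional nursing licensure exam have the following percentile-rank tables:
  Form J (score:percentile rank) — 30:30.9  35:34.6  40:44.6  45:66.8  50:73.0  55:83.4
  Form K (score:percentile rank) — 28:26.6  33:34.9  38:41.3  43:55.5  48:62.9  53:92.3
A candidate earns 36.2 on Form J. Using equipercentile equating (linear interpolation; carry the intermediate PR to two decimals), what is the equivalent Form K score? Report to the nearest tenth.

34.6

PR of 36.2 on Form J: 34.6 + (36.2 − 35)/(40 − 35) × (44.6 − 34.6) = 37.00
On Form K, PR 37.00 falls between score 33 (PR 34.9) and 38 (PR 41.3).
Interpolate: 33 + (37.00 − 34.9)/(41.3 − 34.9) × (38 − 33) = 34.6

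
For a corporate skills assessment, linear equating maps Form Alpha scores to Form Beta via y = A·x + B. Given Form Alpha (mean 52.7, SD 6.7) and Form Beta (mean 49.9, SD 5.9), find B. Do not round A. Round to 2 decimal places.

3.49

A = SD_Y / SD_X = 5.9 / 6.7 = 0.880597
B = M_Y − A·M_X = 49.9 − 0.880597 × 52.7 = 3.49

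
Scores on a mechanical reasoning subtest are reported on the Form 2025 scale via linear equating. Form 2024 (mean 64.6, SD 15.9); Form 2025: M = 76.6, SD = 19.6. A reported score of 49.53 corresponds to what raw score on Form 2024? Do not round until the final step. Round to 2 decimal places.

Invert y = (SD_Y/SD_X)(x − M_X) + M_Y:
x = (SD_X/SD_Y)(y − M_Y) + M_X = (15.9/19.6)(49.53 − 76.6) + 64.6
x = 0.811224 × -27.070 + 64.6 = 42.64

42.64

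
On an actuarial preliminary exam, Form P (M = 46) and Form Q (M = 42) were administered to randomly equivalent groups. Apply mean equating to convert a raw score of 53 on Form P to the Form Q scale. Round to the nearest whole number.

Mean equating: y = x + (M_Y − M_X) = 53 + (42 − 46) = 49

49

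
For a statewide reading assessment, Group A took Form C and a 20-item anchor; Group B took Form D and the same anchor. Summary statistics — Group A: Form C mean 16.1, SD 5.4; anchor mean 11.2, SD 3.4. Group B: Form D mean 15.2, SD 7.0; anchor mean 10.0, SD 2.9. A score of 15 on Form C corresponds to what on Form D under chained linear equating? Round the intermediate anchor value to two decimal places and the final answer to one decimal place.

Form C → anchor (Group A): v = (3.4/5.4)(15 − 16.1) + 11.2 = 10.51
anchor → Form D (Group B): y = (7.0/2.9)(10.51 − 10.0) + 15.2 = 16.4

16.4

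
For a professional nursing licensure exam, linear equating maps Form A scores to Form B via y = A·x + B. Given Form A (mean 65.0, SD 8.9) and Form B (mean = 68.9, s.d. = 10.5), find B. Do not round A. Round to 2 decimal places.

A = SD_Y / SD_X = 10.5 / 8.9 = 1.179775
B = M_Y − A·M_X = 68.9 − 1.179775 × 65.0 = -7.79

-7.79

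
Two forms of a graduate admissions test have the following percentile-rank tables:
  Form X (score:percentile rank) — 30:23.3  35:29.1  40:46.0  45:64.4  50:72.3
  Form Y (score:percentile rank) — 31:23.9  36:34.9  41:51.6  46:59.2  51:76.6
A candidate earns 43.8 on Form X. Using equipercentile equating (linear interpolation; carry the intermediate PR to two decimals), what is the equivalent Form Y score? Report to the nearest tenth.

PR of 43.8 on Form X: 46.0 + (43.8 − 40)/(45 − 40) × (64.4 − 46.0) = 59.98
On Form Y, PR 59.98 falls between score 46 (PR 59.2) and 51 (PR 76.6).
Interpolate: 46 + (59.98 − 59.2)/(76.6 − 59.2) × (51 − 46) = 46.2

46.2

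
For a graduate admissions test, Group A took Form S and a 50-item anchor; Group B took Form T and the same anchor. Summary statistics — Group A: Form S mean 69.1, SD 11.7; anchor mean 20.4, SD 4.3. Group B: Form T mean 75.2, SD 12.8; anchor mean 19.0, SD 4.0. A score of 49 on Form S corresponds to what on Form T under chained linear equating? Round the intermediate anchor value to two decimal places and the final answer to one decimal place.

Form S → anchor (Group A): v = (4.3/11.7)(49 − 69.1) + 20.4 = 13.01
anchor → Form T (Group B): y = (12.8/4.0)(13.01 − 19.0) + 75.2 = 56.0

56.0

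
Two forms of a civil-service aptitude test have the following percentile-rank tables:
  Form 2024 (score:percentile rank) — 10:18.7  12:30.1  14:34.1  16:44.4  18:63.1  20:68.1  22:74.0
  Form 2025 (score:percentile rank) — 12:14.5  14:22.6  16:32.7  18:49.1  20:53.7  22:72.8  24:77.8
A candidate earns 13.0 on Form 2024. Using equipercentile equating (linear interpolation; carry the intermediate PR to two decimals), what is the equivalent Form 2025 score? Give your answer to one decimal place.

15.9

PR of 13.0 on Form 2024: 30.1 + (13.0 − 12)/(14 − 12) × (34.1 − 30.1) = 32.10
On Form 2025, PR 32.10 falls between score 14 (PR 22.6) and 16 (PR 32.7).
Interpolate: 14 + (32.10 − 22.6)/(32.7 − 22.6) × (16 − 14) = 15.9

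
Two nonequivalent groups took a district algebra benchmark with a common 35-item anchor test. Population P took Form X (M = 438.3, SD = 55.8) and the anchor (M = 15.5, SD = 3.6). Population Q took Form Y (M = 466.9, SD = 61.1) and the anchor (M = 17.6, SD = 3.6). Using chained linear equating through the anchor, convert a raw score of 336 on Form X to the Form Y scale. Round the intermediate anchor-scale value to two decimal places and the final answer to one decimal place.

Form X → anchor (Population P): v = (3.6/55.8)(336 − 438.3) + 15.5 = 8.90
anchor → Form Y (Population Q): y = (61.1/3.6)(8.90 − 17.6) + 466.9 = 319.2

319.2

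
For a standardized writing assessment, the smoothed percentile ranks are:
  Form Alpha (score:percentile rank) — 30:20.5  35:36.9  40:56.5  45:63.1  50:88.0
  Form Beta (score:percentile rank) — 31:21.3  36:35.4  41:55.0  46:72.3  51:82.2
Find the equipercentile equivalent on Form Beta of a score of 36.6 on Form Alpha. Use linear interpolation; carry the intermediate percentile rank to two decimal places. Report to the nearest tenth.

PR of 36.6 on Form Alpha: 36.9 + (36.6 − 35)/(40 − 35) × (56.5 − 36.9) = 43.17
On Form Beta, PR 43.17 falls between score 36 (PR 35.4) and 41 (PR 55.0).
Interpolate: 36 + (43.17 − 35.4)/(55.0 − 35.4) × (41 − 36) = 38.0

38.0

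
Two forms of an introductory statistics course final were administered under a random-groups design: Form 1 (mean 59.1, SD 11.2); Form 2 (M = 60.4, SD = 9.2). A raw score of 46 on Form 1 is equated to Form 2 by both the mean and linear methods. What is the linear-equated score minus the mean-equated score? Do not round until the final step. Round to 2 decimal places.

2.34

Mean-equated: 46 + (60.4 − 59.1) = 47.30
Linear-equated: (9.2/11.2)(46 − 59.1) + 60.4 = 49.639
Difference = 49.639 − 47.30 = 2.34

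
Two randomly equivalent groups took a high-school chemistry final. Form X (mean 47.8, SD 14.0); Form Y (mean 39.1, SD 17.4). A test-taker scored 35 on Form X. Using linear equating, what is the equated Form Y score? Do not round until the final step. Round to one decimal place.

Linear equating: y = (SD_Y/SD_X)(x − M_X) + M_Y
y = (17.4/14.0)(35 − 47.8) + 39.1
y = 1.242857 × -12.8 + 39.1 = -15.9086 + 39.1 = 23.2

23.2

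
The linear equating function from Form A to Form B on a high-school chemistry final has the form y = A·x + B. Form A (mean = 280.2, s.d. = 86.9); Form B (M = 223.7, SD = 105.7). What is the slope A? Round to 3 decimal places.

1.216

A = SD_Y / SD_X = 105.7 / 86.9 = 1.216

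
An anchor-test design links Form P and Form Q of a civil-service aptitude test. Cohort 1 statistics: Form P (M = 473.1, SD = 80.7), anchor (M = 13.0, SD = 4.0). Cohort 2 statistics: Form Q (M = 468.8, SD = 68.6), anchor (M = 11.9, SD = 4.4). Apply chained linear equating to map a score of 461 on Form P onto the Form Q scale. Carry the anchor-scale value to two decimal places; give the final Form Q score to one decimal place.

Form P → anchor (Cohort 1): v = (4.0/80.7)(461 − 473.1) + 13.0 = 12.40
anchor → Form Q (Cohort 2): y = (68.6/4.4)(12.40 − 11.9) + 468.8 = 476.6

476.6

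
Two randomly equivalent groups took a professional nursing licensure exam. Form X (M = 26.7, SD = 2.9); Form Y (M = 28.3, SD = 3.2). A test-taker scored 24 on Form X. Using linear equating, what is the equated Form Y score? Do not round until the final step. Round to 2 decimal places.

Linear equating: y = (SD_Y/SD_X)(x − M_X) + M_Y
y = (3.2/2.9)(24 − 26.7) + 28.3
y = 1.103448 × -2.7 + 28.3 = -2.9793 + 28.3 = 25.32

25.32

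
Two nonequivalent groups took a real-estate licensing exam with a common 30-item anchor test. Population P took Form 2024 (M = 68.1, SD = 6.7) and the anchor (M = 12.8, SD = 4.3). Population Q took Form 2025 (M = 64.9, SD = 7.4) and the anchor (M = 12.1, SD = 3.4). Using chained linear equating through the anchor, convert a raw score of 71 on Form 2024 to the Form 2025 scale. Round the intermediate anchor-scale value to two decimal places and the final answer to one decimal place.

70.5

Form 2024 → anchor (Population P): v = (4.3/6.7)(71 − 68.1) + 12.8 = 14.66
anchor → Form 2025 (Population Q): y = (7.4/3.4)(14.66 − 12.1) + 64.9 = 70.5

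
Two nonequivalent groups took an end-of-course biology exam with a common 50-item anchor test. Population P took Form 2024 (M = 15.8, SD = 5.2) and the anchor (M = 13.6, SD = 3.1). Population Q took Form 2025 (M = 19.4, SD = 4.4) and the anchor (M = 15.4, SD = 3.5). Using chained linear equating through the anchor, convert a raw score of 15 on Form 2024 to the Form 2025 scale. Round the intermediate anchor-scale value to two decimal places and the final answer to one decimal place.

Form 2024 → anchor (Population P): v = (3.1/5.2)(15 − 15.8) + 13.6 = 13.12
anchor → Form 2025 (Population Q): y = (4.4/3.5)(13.12 − 15.4) + 19.4 = 16.5

16.5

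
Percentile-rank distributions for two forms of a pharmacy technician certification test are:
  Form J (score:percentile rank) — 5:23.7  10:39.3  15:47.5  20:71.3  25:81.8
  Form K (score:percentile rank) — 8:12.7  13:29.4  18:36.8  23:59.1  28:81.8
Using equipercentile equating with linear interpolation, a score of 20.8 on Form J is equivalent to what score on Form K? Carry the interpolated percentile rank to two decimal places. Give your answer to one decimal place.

PR of 20.8 on Form J: 71.3 + (20.8 − 20)/(25 − 20) × (81.8 − 71.3) = 72.98
On Form K, PR 72.98 falls between score 23 (PR 59.1) and 28 (PR 81.8).
Interpolate: 23 + (72.98 − 59.1)/(81.8 − 59.1) × (28 − 23) = 26.1

26.1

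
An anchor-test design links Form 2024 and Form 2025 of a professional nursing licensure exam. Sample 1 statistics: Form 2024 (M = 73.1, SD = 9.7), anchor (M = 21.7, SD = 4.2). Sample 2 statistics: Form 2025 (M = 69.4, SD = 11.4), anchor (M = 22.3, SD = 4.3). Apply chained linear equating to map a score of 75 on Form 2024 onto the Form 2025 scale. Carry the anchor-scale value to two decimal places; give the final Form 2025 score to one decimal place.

Form 2024 → anchor (Sample 1): v = (4.2/9.7)(75 − 73.1) + 21.7 = 22.52
anchor → Form 2025 (Sample 2): y = (11.4/4.3)(22.52 − 22.3) + 69.4 = 70.0

70.0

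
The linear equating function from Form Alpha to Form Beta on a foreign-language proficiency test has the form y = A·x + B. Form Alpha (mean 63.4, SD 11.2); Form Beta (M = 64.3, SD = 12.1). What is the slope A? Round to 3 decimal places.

1.080

A = SD_Y / SD_X = 12.1 / 11.2 = 1.080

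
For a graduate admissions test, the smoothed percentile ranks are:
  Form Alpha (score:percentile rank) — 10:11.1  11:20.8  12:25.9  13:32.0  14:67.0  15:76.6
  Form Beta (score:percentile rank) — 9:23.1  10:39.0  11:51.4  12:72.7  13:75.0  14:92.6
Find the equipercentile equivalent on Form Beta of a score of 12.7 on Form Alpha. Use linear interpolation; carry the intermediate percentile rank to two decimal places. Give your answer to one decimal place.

PR of 12.7 on Form Alpha: 25.9 + (12.7 − 12)/(13 − 12) × (32.0 − 25.9) = 30.17
On Form Beta, PR 30.17 falls between score 9 (PR 23.1) and 10 (PR 39.0).
Interpolate: 9 + (30.17 − 23.1)/(39.0 − 23.1) × (10 − 9) = 9.4

9.4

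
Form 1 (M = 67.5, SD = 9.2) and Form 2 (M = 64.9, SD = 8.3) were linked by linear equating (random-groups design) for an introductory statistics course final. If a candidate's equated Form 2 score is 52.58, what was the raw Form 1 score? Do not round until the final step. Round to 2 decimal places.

Invert y = (SD_Y/SD_X)(x − M_X) + M_Y:
x = (SD_X/SD_Y)(y − M_Y) + M_X = (9.2/8.3)(52.58 − 64.9) + 67.5
x = 1.108434 × -12.320 + 67.5 = 53.84

53.84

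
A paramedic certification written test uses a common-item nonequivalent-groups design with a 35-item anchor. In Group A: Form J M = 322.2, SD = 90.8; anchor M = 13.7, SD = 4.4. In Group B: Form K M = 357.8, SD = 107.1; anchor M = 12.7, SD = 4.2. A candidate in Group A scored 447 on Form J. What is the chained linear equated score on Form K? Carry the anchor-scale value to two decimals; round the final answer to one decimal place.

537.6

Form J → anchor (Group A): v = (4.4/90.8)(447 − 322.2) + 13.7 = 19.75
anchor → Form K (Group B): y = (107.1/4.2)(19.75 − 12.7) + 357.8 = 537.6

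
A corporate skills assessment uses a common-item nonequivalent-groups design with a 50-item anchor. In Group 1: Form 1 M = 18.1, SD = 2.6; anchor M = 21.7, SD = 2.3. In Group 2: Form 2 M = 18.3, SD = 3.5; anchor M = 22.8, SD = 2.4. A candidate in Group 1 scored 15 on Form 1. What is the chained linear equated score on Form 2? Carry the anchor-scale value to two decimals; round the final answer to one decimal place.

12.7

Form 1 → anchor (Group 1): v = (2.3/2.6)(15 − 18.1) + 21.7 = 18.96
anchor → Form 2 (Group 2): y = (3.5/2.4)(18.96 − 22.8) + 18.3 = 12.7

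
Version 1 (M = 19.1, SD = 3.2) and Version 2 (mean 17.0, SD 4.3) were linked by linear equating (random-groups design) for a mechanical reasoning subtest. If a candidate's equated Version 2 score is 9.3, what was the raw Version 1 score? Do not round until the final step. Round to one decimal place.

13.4

Invert y = (SD_Y/SD_X)(x − M_X) + M_Y:
x = (SD_X/SD_Y)(y − M_Y) + M_X = (3.2/4.3)(9.3 − 17.0) + 19.1
x = 0.744186 × -7.700 + 19.1 = 13.4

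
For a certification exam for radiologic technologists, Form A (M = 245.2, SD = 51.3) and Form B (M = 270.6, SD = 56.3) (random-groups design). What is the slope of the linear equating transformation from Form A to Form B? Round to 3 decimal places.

1.097

A = SD_Y / SD_X = 56.3 / 51.3 = 1.097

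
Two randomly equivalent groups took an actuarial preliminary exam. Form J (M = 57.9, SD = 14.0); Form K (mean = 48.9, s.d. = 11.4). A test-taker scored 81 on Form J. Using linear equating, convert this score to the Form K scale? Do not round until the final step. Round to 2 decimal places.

Linear equating: y = (SD_Y/SD_X)(x − M_X) + M_Y
y = (11.4/14.0)(81 − 57.9) + 48.9
y = 0.814286 × 23.1 + 48.9 = 18.8100 + 48.9 = 67.71

67.71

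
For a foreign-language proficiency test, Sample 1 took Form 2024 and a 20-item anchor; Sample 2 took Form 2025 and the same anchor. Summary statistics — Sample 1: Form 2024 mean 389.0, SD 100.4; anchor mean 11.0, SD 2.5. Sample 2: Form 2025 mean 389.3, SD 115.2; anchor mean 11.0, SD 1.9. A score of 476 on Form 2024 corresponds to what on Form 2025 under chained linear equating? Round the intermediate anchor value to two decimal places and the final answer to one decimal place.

Form 2024 → anchor (Sample 1): v = (2.5/100.4)(476 − 389.0) + 11.0 = 13.17
anchor → Form 2025 (Sample 2): y = (115.2/1.9)(13.17 − 11.0) + 389.3 = 520.9

520.9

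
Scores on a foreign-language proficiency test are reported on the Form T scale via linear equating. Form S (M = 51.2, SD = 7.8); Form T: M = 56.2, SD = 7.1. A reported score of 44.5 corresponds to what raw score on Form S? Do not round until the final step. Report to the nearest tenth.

38.3

Invert y = (SD_Y/SD_X)(x − M_X) + M_Y:
x = (SD_X/SD_Y)(y − M_Y) + M_X = (7.8/7.1)(44.5 − 56.2) + 51.2
x = 1.098592 × -11.700 + 51.2 = 38.3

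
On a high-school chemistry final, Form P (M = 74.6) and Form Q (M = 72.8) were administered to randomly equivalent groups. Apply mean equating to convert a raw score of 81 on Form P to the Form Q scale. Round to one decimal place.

79.2

Mean equating: y = x + (M_Y − M_X) = 81 + (72.8 − 74.6) = 79.2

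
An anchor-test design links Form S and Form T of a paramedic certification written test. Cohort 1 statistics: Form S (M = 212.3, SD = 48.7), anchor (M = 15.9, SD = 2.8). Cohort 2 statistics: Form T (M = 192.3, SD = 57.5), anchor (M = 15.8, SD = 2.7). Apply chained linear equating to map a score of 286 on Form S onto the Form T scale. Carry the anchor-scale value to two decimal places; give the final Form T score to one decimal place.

Form S → anchor (Cohort 1): v = (2.8/48.7)(286 − 212.3) + 15.9 = 20.14
anchor → Form T (Cohort 2): y = (57.5/2.7)(20.14 − 15.8) + 192.3 = 284.7

284.7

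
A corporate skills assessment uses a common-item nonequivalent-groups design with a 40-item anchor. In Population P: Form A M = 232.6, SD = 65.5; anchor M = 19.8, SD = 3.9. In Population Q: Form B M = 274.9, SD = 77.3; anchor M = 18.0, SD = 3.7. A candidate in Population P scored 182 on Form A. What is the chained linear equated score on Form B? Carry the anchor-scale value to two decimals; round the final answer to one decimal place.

Form A → anchor (Population P): v = (3.9/65.5)(182 − 232.6) + 19.8 = 16.79
anchor → Form B (Population Q): y = (77.3/3.7)(16.79 − 18.0) + 274.9 = 249.6

249.6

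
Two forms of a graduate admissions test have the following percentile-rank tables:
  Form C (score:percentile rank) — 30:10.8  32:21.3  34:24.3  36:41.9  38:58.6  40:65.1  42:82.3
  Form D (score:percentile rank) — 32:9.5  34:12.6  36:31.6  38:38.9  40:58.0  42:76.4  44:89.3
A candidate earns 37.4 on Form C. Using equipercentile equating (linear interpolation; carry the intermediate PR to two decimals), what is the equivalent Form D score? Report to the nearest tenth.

PR of 37.4 on Form C: 41.9 + (37.4 − 36)/(38 − 36) × (58.6 − 41.9) = 53.59
On Form D, PR 53.59 falls between score 38 (PR 38.9) and 40 (PR 58.0).
Interpolate: 38 + (53.59 − 38.9)/(58.0 − 38.9) × (40 − 38) = 39.5

39.5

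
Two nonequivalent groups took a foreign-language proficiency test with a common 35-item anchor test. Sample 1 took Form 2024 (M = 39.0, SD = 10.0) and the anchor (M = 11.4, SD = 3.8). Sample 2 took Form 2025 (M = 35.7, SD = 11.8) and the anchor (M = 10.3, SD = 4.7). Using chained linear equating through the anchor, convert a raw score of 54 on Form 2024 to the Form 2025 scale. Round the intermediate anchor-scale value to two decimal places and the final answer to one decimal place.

Form 2024 → anchor (Sample 1): v = (3.8/10.0)(54 − 39.0) + 11.4 = 17.10
anchor → Form 2025 (Sample 2): y = (11.8/4.7)(17.10 − 10.3) + 35.7 = 52.8

52.8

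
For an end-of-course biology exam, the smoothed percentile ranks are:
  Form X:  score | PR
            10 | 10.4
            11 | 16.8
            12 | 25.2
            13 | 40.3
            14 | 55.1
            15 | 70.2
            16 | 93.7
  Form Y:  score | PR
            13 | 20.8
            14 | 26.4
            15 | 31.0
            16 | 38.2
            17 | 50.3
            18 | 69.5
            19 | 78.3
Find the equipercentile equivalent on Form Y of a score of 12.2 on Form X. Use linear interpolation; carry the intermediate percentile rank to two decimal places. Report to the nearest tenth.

PR of 12.2 on Form X: 25.2 + (12.2 − 12)/(13 − 12) × (40.3 − 25.2) = 28.22
On Form Y, PR 28.22 falls between score 14 (PR 26.4) and 15 (PR 31.0).
Interpolate: 14 + (28.22 − 26.4)/(31.0 − 26.4) × (15 − 14) = 14.4

14.4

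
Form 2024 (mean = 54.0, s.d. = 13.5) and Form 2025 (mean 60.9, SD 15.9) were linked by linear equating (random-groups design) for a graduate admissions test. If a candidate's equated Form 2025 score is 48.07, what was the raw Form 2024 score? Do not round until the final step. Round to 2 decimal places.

Invert y = (SD_Y/SD_X)(x − M_X) + M_Y:
x = (SD_X/SD_Y)(y − M_Y) + M_X = (13.5/15.9)(48.07 − 60.9) + 54.0
x = 0.849057 × -12.830 + 54.0 = 43.11

43.11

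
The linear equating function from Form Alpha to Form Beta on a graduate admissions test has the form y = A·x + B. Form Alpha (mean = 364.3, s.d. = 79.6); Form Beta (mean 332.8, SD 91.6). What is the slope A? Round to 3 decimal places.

A = SD_Y / SD_X = 91.6 / 79.6 = 1.151

1.151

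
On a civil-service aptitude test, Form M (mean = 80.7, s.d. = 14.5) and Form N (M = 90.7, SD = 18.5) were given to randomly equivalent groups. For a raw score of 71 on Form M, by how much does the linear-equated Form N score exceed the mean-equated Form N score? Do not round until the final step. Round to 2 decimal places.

Mean-equated: 71 + (90.7 − 80.7) = 81.00
Linear-equated: (18.5/14.5)(71 − 80.7) + 90.7 = 78.324
Difference = 78.324 − 81.00 = -2.68

-2.68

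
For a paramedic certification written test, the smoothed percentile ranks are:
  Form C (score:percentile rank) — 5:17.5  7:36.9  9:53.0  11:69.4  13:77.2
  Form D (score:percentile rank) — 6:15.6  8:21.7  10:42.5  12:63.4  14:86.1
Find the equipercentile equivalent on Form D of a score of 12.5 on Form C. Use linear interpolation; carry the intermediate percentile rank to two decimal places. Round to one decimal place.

13.0

PR of 12.5 on Form C: 69.4 + (12.5 − 11)/(13 − 11) × (77.2 − 69.4) = 75.25
On Form D, PR 75.25 falls between score 12 (PR 63.4) and 14 (PR 86.1).
Interpolate: 12 + (75.25 − 63.4)/(86.1 − 63.4) × (14 − 12) = 13.0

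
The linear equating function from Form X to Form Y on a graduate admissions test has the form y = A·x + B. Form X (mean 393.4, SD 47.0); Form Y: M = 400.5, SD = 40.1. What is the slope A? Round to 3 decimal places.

A = SD_Y / SD_X = 40.1 / 47.0 = 0.853

0.853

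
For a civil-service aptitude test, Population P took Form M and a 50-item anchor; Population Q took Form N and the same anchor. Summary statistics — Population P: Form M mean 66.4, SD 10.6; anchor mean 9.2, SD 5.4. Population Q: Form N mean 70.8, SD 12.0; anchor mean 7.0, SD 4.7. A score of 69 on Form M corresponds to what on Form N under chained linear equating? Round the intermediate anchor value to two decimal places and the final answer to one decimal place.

Form M → anchor (Population P): v = (5.4/10.6)(69 − 66.4) + 9.2 = 10.52
anchor → Form N (Population Q): y = (12.0/4.7)(10.52 − 7.0) + 70.8 = 79.8

79.8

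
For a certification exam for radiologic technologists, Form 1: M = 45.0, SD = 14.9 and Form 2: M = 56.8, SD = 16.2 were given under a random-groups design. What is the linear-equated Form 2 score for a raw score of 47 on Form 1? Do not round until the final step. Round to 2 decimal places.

58.97

Linear equating: y = (SD_Y/SD_X)(x − M_X) + M_Y
y = (16.2/14.9)(47 − 45.0) + 56.8
y = 1.087248 × 2.0 + 56.8 = 2.1745 + 56.8 = 58.97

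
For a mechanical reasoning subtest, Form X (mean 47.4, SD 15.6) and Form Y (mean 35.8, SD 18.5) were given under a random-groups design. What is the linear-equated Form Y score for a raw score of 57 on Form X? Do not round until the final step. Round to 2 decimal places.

Linear equating: y = (SD_Y/SD_X)(x − M_X) + M_Y
y = (18.5/15.6)(57 − 47.4) + 35.8
y = 1.185897 × 9.6 + 35.8 = 11.3846 + 35.8 = 47.18

47.18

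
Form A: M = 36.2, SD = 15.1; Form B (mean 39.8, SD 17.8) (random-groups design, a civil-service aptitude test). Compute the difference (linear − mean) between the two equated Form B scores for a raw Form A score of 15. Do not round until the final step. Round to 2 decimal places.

Mean-equated: 15 + (39.8 − 36.2) = 18.60
Linear-equated: (17.8/15.1)(15 − 36.2) + 39.8 = 14.809
Difference = 14.809 − 18.60 = -3.79

-3.79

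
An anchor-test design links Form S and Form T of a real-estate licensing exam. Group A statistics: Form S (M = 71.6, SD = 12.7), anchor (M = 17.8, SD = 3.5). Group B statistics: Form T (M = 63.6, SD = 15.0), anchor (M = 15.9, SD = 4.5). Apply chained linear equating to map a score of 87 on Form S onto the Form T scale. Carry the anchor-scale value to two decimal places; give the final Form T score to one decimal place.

Form S → anchor (Group A): v = (3.5/12.7)(87 − 71.6) + 17.8 = 22.04
anchor → Form T (Group B): y = (15.0/4.5)(22.04 − 15.9) + 63.6 = 84.1

84.1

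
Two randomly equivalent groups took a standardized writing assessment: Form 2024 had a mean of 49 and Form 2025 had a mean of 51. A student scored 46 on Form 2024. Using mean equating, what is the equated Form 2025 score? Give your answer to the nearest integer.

48

Mean equating: y = x + (M_Y − M_X) = 46 + (51 − 49) = 48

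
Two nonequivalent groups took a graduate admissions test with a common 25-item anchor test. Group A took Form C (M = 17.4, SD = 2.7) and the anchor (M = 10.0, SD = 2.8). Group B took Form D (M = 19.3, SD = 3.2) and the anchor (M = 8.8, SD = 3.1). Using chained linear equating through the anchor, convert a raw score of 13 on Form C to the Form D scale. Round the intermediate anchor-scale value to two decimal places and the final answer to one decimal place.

15.8

Form C → anchor (Group A): v = (2.8/2.7)(13 − 17.4) + 10.0 = 5.44
anchor → Form D (Group B): y = (3.2/3.1)(5.44 − 8.8) + 19.3 = 15.8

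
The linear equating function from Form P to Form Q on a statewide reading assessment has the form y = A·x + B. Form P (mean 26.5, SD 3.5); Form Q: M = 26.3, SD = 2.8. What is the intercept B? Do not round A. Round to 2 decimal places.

5.10

A = SD_Y / SD_X = 2.8 / 3.5 = 0.800000
B = M_Y − A·M_X = 26.3 − 0.800000 × 26.5 = 5.10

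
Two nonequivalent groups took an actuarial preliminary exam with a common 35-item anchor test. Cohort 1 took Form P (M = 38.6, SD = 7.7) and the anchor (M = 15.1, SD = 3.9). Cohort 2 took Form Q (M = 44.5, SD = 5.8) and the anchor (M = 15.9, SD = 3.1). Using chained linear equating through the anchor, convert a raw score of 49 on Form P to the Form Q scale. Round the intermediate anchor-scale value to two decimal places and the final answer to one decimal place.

Form P → anchor (Cohort 1): v = (3.9/7.7)(49 − 38.6) + 15.1 = 20.37
anchor → Form Q (Cohort 2): y = (5.8/3.1)(20.37 − 15.9) + 44.5 = 52.9

52.9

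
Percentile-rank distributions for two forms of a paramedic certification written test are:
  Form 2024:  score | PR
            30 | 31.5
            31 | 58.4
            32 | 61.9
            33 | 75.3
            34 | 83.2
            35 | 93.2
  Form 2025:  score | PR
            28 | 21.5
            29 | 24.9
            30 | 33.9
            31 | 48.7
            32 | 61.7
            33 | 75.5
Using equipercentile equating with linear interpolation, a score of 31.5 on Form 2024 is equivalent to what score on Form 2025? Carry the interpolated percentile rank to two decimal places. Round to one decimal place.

31.9

PR of 31.5 on Form 2024: 58.4 + (31.5 − 31)/(32 − 31) × (61.9 − 58.4) = 60.15
On Form 2025, PR 60.15 falls between score 31 (PR 48.7) and 32 (PR 61.7).
Interpolate: 31 + (60.15 − 48.7)/(61.7 − 48.7) × (32 − 31) = 31.9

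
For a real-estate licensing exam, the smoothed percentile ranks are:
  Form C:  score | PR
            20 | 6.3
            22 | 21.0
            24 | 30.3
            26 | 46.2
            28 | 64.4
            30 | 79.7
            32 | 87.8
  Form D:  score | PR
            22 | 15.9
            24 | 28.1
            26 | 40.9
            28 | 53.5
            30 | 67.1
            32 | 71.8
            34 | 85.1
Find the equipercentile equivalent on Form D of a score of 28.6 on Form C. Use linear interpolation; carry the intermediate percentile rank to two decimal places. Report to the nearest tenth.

30.8

PR of 28.6 on Form C: 64.4 + (28.6 − 28)/(30 − 28) × (79.7 − 64.4) = 68.99
On Form D, PR 68.99 falls between score 30 (PR 67.1) and 32 (PR 71.8).
Interpolate: 30 + (68.99 − 67.1)/(71.8 − 67.1) × (32 − 30) = 30.8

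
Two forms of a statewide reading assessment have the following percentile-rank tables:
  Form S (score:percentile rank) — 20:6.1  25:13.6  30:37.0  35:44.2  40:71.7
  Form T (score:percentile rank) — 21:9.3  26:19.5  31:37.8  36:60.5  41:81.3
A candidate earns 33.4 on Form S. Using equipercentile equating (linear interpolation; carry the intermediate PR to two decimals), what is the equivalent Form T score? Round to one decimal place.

31.9

PR of 33.4 on Form S: 37.0 + (33.4 − 30)/(35 − 30) × (44.2 − 37.0) = 41.90
On Form T, PR 41.90 falls between score 31 (PR 37.8) and 36 (PR 60.5).
Interpolate: 31 + (41.90 − 37.8)/(60.5 − 37.8) × (36 − 31) = 31.9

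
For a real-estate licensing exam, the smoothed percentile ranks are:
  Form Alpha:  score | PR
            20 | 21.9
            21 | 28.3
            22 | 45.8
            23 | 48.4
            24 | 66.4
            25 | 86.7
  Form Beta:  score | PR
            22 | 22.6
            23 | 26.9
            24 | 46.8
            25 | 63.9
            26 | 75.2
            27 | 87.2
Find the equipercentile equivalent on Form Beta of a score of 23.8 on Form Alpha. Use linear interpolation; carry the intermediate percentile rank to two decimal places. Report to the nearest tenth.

PR of 23.8 on Form Alpha: 48.4 + (23.8 − 23)/(24 − 23) × (66.4 − 48.4) = 62.80
On Form Beta, PR 62.80 falls between score 24 (PR 46.8) and 25 (PR 63.9).
Interpolate: 24 + (62.80 − 46.8)/(63.9 − 46.8) × (25 − 24) = 24.9

24.9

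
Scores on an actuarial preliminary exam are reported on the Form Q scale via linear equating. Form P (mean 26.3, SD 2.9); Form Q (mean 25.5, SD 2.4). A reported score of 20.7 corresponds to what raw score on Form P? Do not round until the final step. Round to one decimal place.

20.5

Invert y = (SD_Y/SD_X)(x − M_X) + M_Y:
x = (SD_X/SD_Y)(y − M_Y) + M_X = (2.9/2.4)(20.7 − 25.5) + 26.3
x = 1.208333 × -4.800 + 26.3 = 20.5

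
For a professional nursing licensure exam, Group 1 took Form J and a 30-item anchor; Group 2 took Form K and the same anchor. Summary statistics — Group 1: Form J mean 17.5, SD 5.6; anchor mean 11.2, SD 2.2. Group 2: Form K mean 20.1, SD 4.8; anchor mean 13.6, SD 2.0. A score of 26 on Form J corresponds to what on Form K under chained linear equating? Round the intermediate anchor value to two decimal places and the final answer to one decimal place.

22.4

Form J → anchor (Group 1): v = (2.2/5.6)(26 − 17.5) + 11.2 = 14.54
anchor → Form K (Group 2): y = (4.8/2.0)(14.54 − 13.6) + 20.1 = 22.4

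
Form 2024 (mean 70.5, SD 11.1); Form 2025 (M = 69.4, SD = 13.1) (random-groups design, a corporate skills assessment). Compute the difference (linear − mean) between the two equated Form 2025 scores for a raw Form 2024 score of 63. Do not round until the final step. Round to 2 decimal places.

-1.35

Mean-equated: 63 + (69.4 − 70.5) = 61.90
Linear-equated: (13.1/11.1)(63 − 70.5) + 69.4 = 60.549
Difference = 60.549 − 61.90 = -1.35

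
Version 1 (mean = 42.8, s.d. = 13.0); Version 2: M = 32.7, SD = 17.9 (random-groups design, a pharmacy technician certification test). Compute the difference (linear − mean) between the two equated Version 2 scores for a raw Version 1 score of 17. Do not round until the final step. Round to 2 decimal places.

Mean-equated: 17 + (32.7 − 42.8) = 6.90
Linear-equated: (17.9/13.0)(17 − 42.8) + 32.7 = -2.825
Difference = -2.825 − 6.90 = -9.72

-9.72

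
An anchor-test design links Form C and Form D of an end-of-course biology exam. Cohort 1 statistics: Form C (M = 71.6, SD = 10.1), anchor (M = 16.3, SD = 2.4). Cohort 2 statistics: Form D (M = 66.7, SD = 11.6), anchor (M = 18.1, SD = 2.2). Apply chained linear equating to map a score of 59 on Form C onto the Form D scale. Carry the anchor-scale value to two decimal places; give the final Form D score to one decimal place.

Form C → anchor (Cohort 1): v = (2.4/10.1)(59 − 71.6) + 16.3 = 13.31
anchor → Form D (Cohort 2): y = (11.6/2.2)(13.31 − 18.1) + 66.7 = 41.4

41.4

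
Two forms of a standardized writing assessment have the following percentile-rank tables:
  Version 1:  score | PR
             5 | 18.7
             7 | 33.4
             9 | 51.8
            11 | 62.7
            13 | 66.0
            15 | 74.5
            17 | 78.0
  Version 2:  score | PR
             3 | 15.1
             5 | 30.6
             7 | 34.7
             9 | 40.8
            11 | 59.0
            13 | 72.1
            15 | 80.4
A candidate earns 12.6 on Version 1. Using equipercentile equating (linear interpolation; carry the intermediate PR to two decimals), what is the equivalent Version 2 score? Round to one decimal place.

PR of 12.6 on Version 1: 62.7 + (12.6 − 11)/(13 − 11) × (66.0 − 62.7) = 65.34
On Version 2, PR 65.34 falls between score 11 (PR 59.0) and 13 (PR 72.1).
Interpolate: 11 + (65.34 − 59.0)/(72.1 − 59.0) × (13 − 11) = 12.0

12.0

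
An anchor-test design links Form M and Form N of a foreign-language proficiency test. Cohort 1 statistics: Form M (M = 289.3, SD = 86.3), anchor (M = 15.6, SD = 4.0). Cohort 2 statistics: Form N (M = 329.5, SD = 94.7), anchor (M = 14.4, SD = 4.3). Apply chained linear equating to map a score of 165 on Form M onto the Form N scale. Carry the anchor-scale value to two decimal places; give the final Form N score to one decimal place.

Form M → anchor (Cohort 1): v = (4.0/86.3)(165 − 289.3) + 15.6 = 9.84
anchor → Form N (Cohort 2): y = (94.7/4.3)(9.84 − 14.4) + 329.5 = 229.1

229.1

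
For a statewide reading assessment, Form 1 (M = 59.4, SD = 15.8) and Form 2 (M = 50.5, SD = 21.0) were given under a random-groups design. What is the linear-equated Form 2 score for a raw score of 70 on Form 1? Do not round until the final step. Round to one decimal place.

64.6

Linear equating: y = (SD_Y/SD_X)(x − M_X) + M_Y
y = (21.0/15.8)(70 − 59.4) + 50.5
y = 1.329114 × 10.6 + 50.5 = 14.0886 + 50.5 = 64.6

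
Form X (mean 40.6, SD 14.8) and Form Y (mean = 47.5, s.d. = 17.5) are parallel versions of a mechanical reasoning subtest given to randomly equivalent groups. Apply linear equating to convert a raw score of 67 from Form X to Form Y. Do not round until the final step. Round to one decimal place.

78.7

Linear equating: y = (SD_Y/SD_X)(x − M_X) + M_Y
y = (17.5/14.8)(67 − 40.6) + 47.5
y = 1.182432 × 26.4 + 47.5 = 31.2162 + 47.5 = 78.7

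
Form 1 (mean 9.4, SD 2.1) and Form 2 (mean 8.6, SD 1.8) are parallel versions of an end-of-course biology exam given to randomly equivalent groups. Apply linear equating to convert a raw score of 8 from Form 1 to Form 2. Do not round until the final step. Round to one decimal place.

7.4

Linear equating: y = (SD_Y/SD_X)(x − M_X) + M_Y
y = (1.8/2.1)(8 − 9.4) + 8.6
y = 0.857143 × -1.4 + 8.6 = -1.2000 + 8.6 = 7.4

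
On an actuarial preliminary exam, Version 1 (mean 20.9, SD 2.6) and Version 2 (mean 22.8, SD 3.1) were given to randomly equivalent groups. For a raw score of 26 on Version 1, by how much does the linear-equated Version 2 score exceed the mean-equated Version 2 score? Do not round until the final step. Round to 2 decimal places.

Mean-equated: 26 + (22.8 − 20.9) = 27.90
Linear-equated: (3.1/2.6)(26 − 20.9) + 22.8 = 28.881
Difference = 28.881 − 27.90 = 0.98

0.98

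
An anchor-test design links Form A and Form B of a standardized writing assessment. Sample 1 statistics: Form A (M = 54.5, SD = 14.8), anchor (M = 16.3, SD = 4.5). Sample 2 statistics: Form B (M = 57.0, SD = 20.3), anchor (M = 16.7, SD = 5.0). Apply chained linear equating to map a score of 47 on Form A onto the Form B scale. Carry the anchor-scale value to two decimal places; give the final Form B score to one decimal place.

46.1

Form A → anchor (Sample 1): v = (4.5/14.8)(47 − 54.5) + 16.3 = 14.02
anchor → Form B (Sample 2): y = (20.3/5.0)(14.02 − 16.7) + 57.0 = 46.1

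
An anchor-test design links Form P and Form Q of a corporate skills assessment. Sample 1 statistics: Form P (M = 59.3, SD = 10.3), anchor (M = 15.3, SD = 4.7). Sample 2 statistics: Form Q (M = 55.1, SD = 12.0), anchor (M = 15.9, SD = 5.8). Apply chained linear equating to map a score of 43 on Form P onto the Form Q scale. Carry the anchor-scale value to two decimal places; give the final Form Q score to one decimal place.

Form P → anchor (Sample 1): v = (4.7/10.3)(43 − 59.3) + 15.3 = 7.86
anchor → Form Q (Sample 2): y = (12.0/5.8)(7.86 − 15.9) + 55.1 = 38.5

38.5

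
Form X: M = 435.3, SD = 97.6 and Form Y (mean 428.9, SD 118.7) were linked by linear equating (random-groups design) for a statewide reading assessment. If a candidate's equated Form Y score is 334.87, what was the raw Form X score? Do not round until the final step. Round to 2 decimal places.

357.98

Invert y = (SD_Y/SD_X)(x − M_X) + M_Y:
x = (SD_X/SD_Y)(y − M_Y) + M_X = (97.6/118.7)(334.87 − 428.9) + 435.3
x = 0.822241 × -94.030 + 435.3 = 357.98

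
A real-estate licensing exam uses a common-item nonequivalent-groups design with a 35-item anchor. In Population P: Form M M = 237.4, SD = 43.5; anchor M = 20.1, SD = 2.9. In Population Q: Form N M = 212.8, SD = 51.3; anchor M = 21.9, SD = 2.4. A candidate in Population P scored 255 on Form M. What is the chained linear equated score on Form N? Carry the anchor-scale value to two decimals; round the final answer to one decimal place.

199.3

Form M → anchor (Population P): v = (2.9/43.5)(255 − 237.4) + 20.1 = 21.27
anchor → Form N (Population Q): y = (51.3/2.4)(21.27 − 21.9) + 212.8 = 199.3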